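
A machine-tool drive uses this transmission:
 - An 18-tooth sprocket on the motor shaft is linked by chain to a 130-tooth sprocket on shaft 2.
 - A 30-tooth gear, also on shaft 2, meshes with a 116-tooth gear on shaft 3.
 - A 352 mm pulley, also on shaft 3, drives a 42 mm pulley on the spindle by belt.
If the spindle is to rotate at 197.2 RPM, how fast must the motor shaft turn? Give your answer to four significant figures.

Overall ratio R = 7.2222 × 3.8667 × 0.11932 = 3.3321.
Required input speed = output speed × R = 197.2 × 3.3321 = 657.08 RPM.

657.1 RPM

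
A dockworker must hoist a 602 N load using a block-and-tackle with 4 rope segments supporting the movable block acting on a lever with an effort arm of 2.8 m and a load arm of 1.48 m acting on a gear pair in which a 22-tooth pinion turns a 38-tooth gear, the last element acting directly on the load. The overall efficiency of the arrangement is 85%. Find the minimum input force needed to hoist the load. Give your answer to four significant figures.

54.18 N

Block-and-tackle MA = number of supporting rope parts = 4.
Lever MA = effort arm / load arm = 2.8/1.48 = 1.8919.
Gear pair MA = 38/22 = 1.7273.
Combined ideal MA = 4 × 1.8919 × 1.7273 = 13.071.
Actual MA = 13.071 × 0.85 = 11.111.
Effort = load / actual MA = 602 / 11.111 = 54.183 N.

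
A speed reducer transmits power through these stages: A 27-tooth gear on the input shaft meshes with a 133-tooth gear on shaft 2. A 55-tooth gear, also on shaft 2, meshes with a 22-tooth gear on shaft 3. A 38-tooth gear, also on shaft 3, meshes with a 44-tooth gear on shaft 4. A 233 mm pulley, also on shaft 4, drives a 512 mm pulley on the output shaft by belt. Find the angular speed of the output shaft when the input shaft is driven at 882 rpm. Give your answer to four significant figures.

Gear mesh: ratio = 133/27 = 4.9259, so shaft 2 turns at 882 / 4.9259 = 179.05 rpm.
Gear mesh: ratio = 22/55 = 0.4, so shaft 3 turns at 179.05 / 0.4 = 447.63 rpm.
Gear mesh: ratio = 44/38 = 1.1579, so shaft 4 turns at 447.63 / 1.1579 = 386.59 rpm.
Belt: ratio = 512/233 = 2.1974, so the output shaft turns at 386.59 / 2.1974 = 175.93 rpm.

175.9 rpm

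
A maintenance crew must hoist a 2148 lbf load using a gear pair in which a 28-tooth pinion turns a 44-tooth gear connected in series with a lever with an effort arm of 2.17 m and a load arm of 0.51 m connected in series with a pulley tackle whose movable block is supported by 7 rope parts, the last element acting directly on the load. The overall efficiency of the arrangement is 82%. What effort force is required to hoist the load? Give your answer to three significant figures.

Gear pair MA = 44/28 = 1.5714.
Lever MA = effort arm / load arm = 2.17/0.51 = 4.2549.
Block-and-tackle MA = number of supporting rope parts = 7.
Combined ideal MA = 1.5714 × 4.2549 × 7 = 46.804.
Actual MA = 46.804 × 0.82 = 38.379.
Effort = load / actual MA = 2148 / 38.379 = 55.968 lbf.

56.0 lbf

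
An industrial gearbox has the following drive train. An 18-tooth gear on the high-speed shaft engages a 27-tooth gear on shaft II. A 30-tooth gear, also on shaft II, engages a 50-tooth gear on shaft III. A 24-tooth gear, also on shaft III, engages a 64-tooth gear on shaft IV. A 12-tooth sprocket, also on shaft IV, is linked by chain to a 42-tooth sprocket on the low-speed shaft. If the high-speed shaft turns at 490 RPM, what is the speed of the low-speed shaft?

gear mesh 27/18 = 1.5 → 490/1.5 = 326.67 RPM
gear mesh 50/30 = 1.6667 → 326.67/1.6667 = 196 RPM
gear mesh 64/24 = 2.6667 → 196/2.6667 = 73.5 RPM
chain 42/12 = 3.5 → 73.5/3.5 = 21 RPM

21 RPM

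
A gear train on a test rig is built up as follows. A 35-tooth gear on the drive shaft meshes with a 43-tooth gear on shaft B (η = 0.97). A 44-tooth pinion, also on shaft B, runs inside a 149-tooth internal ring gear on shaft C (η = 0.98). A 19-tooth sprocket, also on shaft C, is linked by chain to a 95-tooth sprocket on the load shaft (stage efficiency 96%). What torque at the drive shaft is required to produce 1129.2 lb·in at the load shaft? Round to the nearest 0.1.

Overall ratio R = 1.2286 × 3.3864 × 5 = 20.802; overall efficiency η = 0.97 × 0.98 × 0.96 = 0.9126.
Input torque = output torque / (R × η) = 1129.2 / (20.802 × 0.9126) = 59.484 lb·in.

59.5 lb·in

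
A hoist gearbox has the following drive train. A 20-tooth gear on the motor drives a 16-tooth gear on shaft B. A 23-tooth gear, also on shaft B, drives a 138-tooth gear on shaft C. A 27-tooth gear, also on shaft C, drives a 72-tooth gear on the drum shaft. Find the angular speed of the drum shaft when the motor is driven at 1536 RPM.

the motor → shaft B (gear mesh, 16/20): 1536 ÷ 0.8 = 1920 RPM
shaft B → shaft C (gear mesh, 138/23): 1920 ÷ 6 = 320 RPM
shaft C → the drum shaft (gear mesh, 72/27): 320 ÷ 2.6667 = 120 RPM

120 RPM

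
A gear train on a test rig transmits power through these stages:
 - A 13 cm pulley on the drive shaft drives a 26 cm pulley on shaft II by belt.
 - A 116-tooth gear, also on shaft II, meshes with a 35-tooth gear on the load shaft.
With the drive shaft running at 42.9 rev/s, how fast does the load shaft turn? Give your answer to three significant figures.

71.1 rev/s

belt 26/13 = 2 → 42.9/2 = 21.45 rev/s
gear mesh 35/116 = 0.30172 → 21.45/0.30172 = 71.091 rev/s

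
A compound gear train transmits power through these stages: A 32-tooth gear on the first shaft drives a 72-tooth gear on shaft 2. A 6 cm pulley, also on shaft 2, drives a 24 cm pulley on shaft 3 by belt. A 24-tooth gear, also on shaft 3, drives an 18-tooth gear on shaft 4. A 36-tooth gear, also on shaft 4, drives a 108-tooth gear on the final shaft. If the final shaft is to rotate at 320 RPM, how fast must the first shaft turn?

6480 RPM

Overall ratio R = 2.25 × 4 × 0.75 × 3 = 20.25.
Required input speed = output speed × R = 320 × 20.25 = 6480 RPM.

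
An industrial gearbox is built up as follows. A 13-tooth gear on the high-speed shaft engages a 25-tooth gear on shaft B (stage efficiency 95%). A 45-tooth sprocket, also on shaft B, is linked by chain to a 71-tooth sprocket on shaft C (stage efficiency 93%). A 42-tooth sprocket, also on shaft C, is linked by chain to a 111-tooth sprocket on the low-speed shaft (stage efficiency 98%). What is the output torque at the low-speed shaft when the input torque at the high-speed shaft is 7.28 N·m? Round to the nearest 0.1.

50.5 N·m

gear mesh 25/13 = 1.9231 → τ = 7.28·1.9231·0.95 = 13.3 N·m
chain 71/45 = 1.5778 → τ = 13.3·1.5778·0.93 = 19.516 N·m
chain 111/42 = 2.6429 → τ = 19.516·2.6429·0.98 = 50.545 N·m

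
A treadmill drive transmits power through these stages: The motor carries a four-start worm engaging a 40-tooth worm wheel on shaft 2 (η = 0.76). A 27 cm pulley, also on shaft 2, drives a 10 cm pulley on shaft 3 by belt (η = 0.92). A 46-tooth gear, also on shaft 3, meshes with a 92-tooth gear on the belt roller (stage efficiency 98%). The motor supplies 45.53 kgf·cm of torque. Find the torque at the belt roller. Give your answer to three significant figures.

Worm: ratio = 40/4 = 10; torque at shaft 2 = 45.53 × 10 × 0.76 = 346.03 kgf·cm.
Belt: ratio = 10/27 = 0.37037; torque at shaft 3 = 346.03 × 0.37037 × 0.92 = 117.91 kgf·cm.
Gear mesh: ratio = 92/46 = 2; torque at the belt roller = 117.91 × 2 × 0.98 = 231.1 kgf·cm.

231 kgf·cm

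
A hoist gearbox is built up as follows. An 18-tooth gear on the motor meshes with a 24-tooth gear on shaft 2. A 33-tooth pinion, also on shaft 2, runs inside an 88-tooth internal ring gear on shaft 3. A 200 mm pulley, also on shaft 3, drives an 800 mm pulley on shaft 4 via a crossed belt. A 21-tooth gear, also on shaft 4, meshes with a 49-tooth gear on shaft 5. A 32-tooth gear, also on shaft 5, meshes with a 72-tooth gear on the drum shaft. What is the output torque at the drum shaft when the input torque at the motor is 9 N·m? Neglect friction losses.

Gear mesh: ratio = 24/18 = 1.3333; torque at shaft 2 = 9 × 1.3333 = 12 N·m.
Internal gear: ratio = 88/33 = 2.6667; torque at shaft 3 = 12 × 2.6667 = 32 N·m.
Belt: ratio = 800/200 = 4; torque at shaft 4 = 32 × 4 = 128 N·m.
Gear mesh: ratio = 49/21 = 2.3333; torque at shaft 5 = 128 × 2.3333 = 298.67 N·m.
Gear mesh: ratio = 72/32 = 2.25; torque at the drum shaft = 298.67 × 2.25 = 672 N·m.

672 N·m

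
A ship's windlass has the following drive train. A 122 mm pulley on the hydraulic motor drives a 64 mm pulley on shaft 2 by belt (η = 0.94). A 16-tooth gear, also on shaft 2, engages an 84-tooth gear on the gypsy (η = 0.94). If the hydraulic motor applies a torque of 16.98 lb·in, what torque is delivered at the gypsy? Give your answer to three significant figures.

Belt: ratio = 64/122 = 0.52459; torque at shaft 2 = 16.98 × 0.52459 × 0.94 = 8.3731 lb·in.
Gear mesh: ratio = 84/16 = 5.25; torque at the gypsy = 8.3731 × 5.25 × 0.94 = 41.321 lb·in.

41.3 lb·in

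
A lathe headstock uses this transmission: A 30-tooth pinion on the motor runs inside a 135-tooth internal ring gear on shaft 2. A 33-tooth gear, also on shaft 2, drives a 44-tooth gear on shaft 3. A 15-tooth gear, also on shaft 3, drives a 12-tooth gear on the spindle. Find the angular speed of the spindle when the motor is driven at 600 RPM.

125 RPM

the motor → shaft 2 (internal gear, 135/30): 600 ÷ 4.5 = 133.33 RPM
shaft 2 → shaft 3 (gear mesh, 44/33): 133.33 ÷ 1.3333 = 100 RPM
shaft 3 → the spindle (gear mesh, 12/15): 100 ÷ 0.8 = 125 RPM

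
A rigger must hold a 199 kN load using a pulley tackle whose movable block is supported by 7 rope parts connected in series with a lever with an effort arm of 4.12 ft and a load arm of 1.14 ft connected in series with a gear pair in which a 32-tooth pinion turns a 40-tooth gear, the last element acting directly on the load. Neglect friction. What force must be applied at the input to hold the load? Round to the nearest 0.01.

6.29 kN

Block-and-tackle MA = number of supporting rope parts = 7.
Lever MA = effort arm / load arm = 4.12/1.14 = 3.614.
Gear pair MA = 40/32 = 1.25.
Combined ideal MA = 7 × 3.614 × 1.25 = 31.623.
Effort = load / MA = 199 / 31.623 = 6.2929 kN.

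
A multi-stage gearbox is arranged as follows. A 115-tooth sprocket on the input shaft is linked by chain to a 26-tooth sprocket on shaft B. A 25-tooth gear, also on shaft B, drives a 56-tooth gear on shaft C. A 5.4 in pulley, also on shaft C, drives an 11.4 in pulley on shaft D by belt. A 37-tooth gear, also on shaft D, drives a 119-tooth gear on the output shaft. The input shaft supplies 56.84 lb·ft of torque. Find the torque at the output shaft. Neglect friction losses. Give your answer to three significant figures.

After the chain (26/115): 56.84 × 0.22609 = 12.851 lb·ft
After the gear mesh (56/25): 12.851 × 2.24 = 28.786 lb·ft
After the belt (11.4/5.4): 28.786 × 2.1111 = 60.77 lb·ft
After the gear mesh (119/37): 60.77 × 3.2162 = 195.45 lb·ft

195 lb·ft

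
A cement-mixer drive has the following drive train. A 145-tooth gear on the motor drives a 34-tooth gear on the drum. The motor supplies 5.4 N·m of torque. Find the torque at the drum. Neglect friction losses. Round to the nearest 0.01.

1.27 N·m

After the gear mesh (34/145): 5.4 × 0.23448 = 1.2662 N·m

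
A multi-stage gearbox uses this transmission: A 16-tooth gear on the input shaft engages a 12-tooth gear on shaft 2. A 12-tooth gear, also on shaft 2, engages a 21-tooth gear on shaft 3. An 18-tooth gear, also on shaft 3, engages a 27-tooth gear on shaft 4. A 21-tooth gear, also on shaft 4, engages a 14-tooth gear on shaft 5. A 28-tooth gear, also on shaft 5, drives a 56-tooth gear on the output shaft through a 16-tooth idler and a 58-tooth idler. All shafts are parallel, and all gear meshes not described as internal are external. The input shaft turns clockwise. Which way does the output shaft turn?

the input shaft → shaft 2: external mesh, 1 reversal → CCW.
shaft 2 → shaft 3: external mesh, 1 reversal → CW.
shaft 3 → shaft 4: external mesh, 1 reversal → CCW.
shaft 4 → shaft 5: external mesh, 1 reversal → CW.
shaft 5 → the output shaft: driver → idler → idler → driven is 3 external meshes, 3 reversals → CCW.
7 reversals in total — an odd number — so the output shaft turns opposite to the input shaft.

counterclockwise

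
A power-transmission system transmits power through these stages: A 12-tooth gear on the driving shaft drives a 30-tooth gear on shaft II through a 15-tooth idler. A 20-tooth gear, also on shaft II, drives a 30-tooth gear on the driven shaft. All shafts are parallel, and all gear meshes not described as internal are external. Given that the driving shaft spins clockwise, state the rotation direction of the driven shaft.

counterclockwise

the driving shaft → shaft II: driver → idler → driven is 2 external meshes, 2 reversals → CW.
shaft II → the driven shaft: external mesh, 1 reversal → CCW.
3 reversals in total — an odd number — so the driven shaft turns opposite to the driving shaft.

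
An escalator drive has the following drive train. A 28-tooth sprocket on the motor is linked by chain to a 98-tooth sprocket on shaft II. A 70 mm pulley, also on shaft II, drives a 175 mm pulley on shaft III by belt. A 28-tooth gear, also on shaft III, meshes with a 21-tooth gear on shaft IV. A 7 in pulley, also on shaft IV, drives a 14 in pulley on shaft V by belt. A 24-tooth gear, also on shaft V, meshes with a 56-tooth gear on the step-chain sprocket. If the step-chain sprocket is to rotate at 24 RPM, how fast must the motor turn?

735 RPM

Overall ratio R = 3.5 × 2.5 × 0.75 × 2 × 2.3333 = 30.625.
Required input speed = output speed × R = 24 × 30.625 = 735 RPM.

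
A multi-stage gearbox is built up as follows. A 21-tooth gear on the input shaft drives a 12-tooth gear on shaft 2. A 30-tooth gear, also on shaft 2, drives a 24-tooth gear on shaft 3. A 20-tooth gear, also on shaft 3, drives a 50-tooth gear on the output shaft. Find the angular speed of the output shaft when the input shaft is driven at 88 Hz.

77 Hz

gear mesh 12/21 = 0.57143 → 88/0.57143 = 154 Hz
gear mesh 24/30 = 0.8 → 154/0.8 = 192.5 Hz
gear mesh 50/20 = 2.5 → 192.5/2.5 = 77 Hz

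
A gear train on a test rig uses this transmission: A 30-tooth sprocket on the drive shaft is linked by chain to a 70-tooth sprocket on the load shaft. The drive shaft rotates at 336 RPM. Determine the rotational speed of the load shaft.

Chain: ratio = 70/30 = 2.3333, so the load shaft turns at 336 / 2.3333 = 144 RPM.

144 RPM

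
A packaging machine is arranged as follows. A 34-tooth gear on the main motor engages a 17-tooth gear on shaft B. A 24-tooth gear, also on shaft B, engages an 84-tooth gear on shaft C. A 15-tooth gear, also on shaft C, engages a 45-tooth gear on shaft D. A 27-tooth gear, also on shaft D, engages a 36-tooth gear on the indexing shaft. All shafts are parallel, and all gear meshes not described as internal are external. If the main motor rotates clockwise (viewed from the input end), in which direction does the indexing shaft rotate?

clockwise

the main motor → shaft B: external mesh, 1 reversal → CCW.
shaft B → shaft C: external mesh, 1 reversal → CW.
shaft C → shaft D: external mesh, 1 reversal → CCW.
shaft D → the indexing shaft: external mesh, 1 reversal → CW.
4 reversals in total — an even number — so the indexing shaft turns the same way as the main motor.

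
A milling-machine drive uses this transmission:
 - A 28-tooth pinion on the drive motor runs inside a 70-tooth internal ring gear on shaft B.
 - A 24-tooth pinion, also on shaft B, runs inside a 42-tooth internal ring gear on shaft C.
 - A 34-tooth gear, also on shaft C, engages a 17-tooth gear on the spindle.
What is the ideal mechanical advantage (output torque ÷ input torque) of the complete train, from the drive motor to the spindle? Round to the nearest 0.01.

Each stage contributes driven/driver: internal gear 70/28 = 2.5, internal gear 42/24 = 1.75, gear mesh 17/34 = 0.5.
Overall: 2.5 × 1.75 × 0.5 = 2.1875.

2.19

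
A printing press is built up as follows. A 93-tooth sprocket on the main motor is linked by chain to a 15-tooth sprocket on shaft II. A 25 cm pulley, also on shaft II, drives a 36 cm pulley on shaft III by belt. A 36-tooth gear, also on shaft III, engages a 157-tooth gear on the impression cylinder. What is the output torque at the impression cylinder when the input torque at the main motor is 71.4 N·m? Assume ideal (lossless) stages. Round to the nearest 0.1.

Chain: ratio = 15/93 = 0.16129; torque at shaft II = 71.4 × 0.16129 = 11.516 N·m.
Belt: ratio = 36/25 = 1.44; torque at shaft III = 11.516 × 1.44 = 16.583 N·m.
Gear mesh: ratio = 157/36 = 4.3611; torque at the impression cylinder = 16.583 × 4.3611 = 72.321 N·m.

72.3 N·m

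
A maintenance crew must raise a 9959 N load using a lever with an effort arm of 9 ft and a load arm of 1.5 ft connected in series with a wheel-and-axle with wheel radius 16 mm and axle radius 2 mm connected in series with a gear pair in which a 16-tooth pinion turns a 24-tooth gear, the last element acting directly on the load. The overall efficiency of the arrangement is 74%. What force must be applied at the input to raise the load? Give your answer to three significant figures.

Lever MA = effort arm / load arm = 9/1.5 = 6.
Wheel-and-axle MA = R/r = 16/2 = 8.
Gear pair MA = 24/16 = 1.5.
Combined ideal MA = 6 × 8 × 1.5 = 72.
Actual MA = 72 × 0.74 = 53.28.
Effort = load / actual MA = 9959 / 53.28 = 186.92 N.

187 N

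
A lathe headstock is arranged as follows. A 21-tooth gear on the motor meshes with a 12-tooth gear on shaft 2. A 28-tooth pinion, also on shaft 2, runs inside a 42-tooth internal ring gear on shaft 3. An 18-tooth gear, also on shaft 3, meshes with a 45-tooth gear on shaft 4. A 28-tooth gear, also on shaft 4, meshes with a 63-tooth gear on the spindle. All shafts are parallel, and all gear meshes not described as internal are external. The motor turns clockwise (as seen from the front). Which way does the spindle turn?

the motor → shaft 2: external mesh, 1 reversal → CCW.
shaft 2 → shaft 3: internal mesh, same direction → CCW.
shaft 3 → shaft 4: external mesh, 1 reversal → CW.
shaft 4 → the spindle: external mesh, 1 reversal → CCW.
3 reversals in total — an odd number — so the spindle turns opposite to the motor.

anticlockwise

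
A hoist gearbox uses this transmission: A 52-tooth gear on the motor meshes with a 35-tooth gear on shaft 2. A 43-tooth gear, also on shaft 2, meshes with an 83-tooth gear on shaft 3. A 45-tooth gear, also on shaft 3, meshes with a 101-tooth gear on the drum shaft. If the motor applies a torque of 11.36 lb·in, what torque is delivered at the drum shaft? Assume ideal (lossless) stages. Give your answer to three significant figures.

33.1 lb·in

Gear mesh: ratio = 35/52 = 0.67308; torque at shaft 2 = 11.36 × 0.67308 = 7.6462 lb·in.
Gear mesh: ratio = 83/43 = 1.9302; torque at shaft 3 = 7.6462 × 1.9302 = 14.759 lb·in.
Gear mesh: ratio = 101/45 = 2.2444; torque at the drum shaft = 14.759 × 2.2444 = 33.125 lb·in.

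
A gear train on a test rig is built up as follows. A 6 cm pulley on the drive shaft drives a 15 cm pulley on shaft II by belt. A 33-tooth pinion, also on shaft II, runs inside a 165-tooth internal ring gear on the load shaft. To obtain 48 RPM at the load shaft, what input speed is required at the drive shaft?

600 RPM

Overall ratio R = 2.5 × 5 = 12.5.
Required input speed = output speed × R = 48 × 12.5 = 600 RPM.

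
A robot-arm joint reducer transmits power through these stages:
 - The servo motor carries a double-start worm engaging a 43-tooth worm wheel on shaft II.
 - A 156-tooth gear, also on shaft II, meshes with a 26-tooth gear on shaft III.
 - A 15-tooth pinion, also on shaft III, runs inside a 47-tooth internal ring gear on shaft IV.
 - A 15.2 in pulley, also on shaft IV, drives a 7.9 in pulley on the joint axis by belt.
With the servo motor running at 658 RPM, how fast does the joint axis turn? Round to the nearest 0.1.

112.8 RPM

worm 43/2 = 21.5 → 658/21.5 = 30.605 RPM
gear mesh 26/156 = 0.16667 → 30.605/0.16667 = 183.63 RPM
internal gear 47/15 = 3.1333 → 183.63/3.1333 = 58.605 RPM
belt 7.9/15.2 = 0.51974 → 58.605/0.51974 = 112.76 RPM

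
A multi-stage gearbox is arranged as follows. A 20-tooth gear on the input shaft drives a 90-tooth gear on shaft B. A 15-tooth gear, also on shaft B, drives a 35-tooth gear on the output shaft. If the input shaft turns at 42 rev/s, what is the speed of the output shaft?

the input shaft → shaft B (gear mesh, 90/20): 42 ÷ 4.5 = 9.3333 rev/s
shaft B → the output shaft (gear mesh, 35/15): 9.3333 ÷ 2.3333 = 4 rev/s

4 rev/s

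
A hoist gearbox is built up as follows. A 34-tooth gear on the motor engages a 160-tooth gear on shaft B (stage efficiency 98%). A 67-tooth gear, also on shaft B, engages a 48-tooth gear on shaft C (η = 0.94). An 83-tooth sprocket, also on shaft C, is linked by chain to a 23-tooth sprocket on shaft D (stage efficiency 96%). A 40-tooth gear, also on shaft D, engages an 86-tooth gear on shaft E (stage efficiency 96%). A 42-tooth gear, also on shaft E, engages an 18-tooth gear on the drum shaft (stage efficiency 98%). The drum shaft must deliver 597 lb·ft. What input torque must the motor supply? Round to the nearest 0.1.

Overall ratio R = 4.7059 × 0.71642 × 0.27711 × 2.15 × 0.42857 = 0.86083; overall efficiency η = 0.98 × 0.94 × 0.96 × 0.96 × 0.98 = 0.8320.
Input torque = output torque / (R × η) = 597 / (0.86083 × 0.8320) = 833.55 lb·ft.

833.6 lb·ft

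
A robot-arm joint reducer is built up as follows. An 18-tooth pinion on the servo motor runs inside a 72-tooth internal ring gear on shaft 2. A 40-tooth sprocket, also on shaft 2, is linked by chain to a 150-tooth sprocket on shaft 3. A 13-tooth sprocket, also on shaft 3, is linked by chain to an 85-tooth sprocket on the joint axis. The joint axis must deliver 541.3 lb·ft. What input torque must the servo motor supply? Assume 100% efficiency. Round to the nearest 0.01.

Overall ratio R = 4 × 3.75 × 6.5385 = 98.077.
Input torque = output torque / R = 541.3 / 98.077 = 5.5191 lb·ft.

5.52 lb·ft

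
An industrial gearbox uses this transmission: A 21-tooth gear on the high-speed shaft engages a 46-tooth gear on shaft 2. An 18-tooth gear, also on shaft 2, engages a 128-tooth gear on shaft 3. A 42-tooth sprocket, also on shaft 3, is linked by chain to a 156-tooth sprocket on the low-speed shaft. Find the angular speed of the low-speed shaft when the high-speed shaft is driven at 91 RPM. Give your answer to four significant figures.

the high-speed shaft → shaft 2 (gear mesh, 46/21): 91 ÷ 2.1905 = 41.543 RPM
shaft 2 → shaft 3 (gear mesh, 128/18): 41.543 ÷ 7.1111 = 5.8421 RPM
shaft 3 → the low-speed shaft (chain, 156/42): 5.8421 ÷ 3.7143 = 1.5729 RPM

1.573 RPM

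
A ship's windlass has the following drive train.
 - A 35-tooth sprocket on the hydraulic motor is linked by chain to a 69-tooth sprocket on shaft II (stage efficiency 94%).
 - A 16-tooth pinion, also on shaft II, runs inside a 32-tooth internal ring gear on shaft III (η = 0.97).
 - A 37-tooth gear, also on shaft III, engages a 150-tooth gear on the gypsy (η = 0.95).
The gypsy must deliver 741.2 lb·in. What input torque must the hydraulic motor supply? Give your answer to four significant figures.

53.53 lb·in

Overall ratio R = 1.9714 × 2 × 4.0541 = 15.985; overall efficiency η = 0.94 × 0.97 × 0.95 = 0.8662.
Input torque = output torque / (R × η) = 741.2 / (15.985 × 0.8662) = 53.532 lb·in.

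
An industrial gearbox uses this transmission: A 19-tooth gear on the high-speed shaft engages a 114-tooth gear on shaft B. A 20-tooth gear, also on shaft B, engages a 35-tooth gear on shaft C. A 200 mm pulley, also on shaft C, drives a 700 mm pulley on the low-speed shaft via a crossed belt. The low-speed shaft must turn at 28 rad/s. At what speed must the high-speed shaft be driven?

1029 rad/s

Overall ratio R = 6 × 1.75 × 3.5 = 36.75.
Required input speed = output speed × R = 28 × 36.75 = 1029 rad/s.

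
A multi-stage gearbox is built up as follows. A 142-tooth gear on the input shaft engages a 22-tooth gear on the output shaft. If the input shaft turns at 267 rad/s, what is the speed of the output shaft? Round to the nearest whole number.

gear mesh 22/142 = 0.15493 → 267/0.15493 = 1723.4 rad/s

1723 rad/s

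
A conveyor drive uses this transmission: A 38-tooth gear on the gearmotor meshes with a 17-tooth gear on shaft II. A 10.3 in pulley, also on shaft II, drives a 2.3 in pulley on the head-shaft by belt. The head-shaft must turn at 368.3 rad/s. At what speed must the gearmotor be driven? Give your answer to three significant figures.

36.8 rad/s

Overall ratio R = 0.44737 × 0.2233 = 0.099898.
Required input speed = output speed × R = 368.3 × 0.099898 = 36.792 rad/s.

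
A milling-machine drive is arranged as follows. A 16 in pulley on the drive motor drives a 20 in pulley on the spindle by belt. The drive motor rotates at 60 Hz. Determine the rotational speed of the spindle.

48 Hz

belt 20/16 = 1.25 → 60/1.25 = 48 Hz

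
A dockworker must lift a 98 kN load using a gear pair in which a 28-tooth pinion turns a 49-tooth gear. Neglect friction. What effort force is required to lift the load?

Gear pair MA = 49/28 = 1.75.
Effort = load / MA = 98 / 1.75 = 56 kN.

56 kN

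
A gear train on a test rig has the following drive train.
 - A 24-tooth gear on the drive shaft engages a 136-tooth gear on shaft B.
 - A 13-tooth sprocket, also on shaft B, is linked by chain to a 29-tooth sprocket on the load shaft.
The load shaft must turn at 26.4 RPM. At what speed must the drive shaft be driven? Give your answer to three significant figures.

334 RPM

Overall ratio R = 5.6667 × 2.2308 = 12.641.
Required input speed = output speed × R = 26.4 × 12.641 = 333.72 RPM.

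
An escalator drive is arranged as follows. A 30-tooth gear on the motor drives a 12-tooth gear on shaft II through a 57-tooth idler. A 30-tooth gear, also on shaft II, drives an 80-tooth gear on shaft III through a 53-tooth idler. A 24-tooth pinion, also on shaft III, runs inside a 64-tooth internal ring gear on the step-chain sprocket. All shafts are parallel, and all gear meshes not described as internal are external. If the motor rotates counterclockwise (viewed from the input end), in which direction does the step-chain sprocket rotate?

counterclockwise

the motor → shaft II: driver → idler → driven is 2 external meshes, 2 reversals → CCW.
shaft II → shaft III: driver → idler → driven is 2 external meshes, 2 reversals → CCW.
shaft III → the step-chain sprocket: internal mesh, same direction → CCW.
4 reversals in total — an even number — so the step-chain sprocket turns the same way as the motor.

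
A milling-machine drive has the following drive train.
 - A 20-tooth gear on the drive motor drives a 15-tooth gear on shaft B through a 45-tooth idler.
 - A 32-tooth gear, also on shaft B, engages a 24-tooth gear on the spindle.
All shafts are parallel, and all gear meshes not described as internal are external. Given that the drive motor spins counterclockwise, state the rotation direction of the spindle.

clockwise

the drive motor → shaft B: driver → idler → driven is 2 external meshes, 2 reversals → CCW.
shaft B → the spindle: external mesh, 1 reversal → CW.
3 reversals in total — an odd number — so the spindle turns opposite to the drive motor.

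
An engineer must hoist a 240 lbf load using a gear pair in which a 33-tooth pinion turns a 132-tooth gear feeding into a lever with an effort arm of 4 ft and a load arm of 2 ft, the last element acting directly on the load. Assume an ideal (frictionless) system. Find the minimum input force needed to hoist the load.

30 lbf

Gear pair MA = 132/33 = 4.
Lever MA = effort arm / load arm = 4/2 = 2.
Combined ideal MA = 4 × 2 = 8.
Effort = load / MA = 240 / 8 = 30 lbf.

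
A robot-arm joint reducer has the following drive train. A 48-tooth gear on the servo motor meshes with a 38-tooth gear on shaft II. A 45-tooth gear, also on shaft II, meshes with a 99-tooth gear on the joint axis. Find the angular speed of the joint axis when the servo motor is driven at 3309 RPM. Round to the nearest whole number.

1900 RPM

Gear mesh: ratio = 38/48 = 0.79167, so shaft II turns at 3309 / 0.79167 = 4179.8 RPM.
Gear mesh: ratio = 99/45 = 2.2, so the joint axis turns at 4179.8 / 2.2 = 1899.9 RPM.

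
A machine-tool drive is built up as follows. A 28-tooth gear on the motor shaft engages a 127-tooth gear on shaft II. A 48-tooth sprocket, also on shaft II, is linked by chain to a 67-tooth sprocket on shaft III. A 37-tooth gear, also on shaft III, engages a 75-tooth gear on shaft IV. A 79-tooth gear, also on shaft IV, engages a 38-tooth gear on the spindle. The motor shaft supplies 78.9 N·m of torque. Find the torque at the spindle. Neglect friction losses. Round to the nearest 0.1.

487.0 N·m

Gear mesh: ratio = 127/28 = 4.5357; torque at shaft II = 78.9 × 4.5357 = 357.87 N·m.
Chain: ratio = 67/48 = 1.3958; torque at shaft III = 357.87 × 1.3958 = 499.52 N·m.
Gear mesh: ratio = 75/37 = 2.027; torque at shaft IV = 499.52 × 2.027 = 1012.5 N·m.
Gear mesh: ratio = 38/79 = 0.48101; torque at the spindle = 1012.5 × 0.48101 = 487.05 N·m.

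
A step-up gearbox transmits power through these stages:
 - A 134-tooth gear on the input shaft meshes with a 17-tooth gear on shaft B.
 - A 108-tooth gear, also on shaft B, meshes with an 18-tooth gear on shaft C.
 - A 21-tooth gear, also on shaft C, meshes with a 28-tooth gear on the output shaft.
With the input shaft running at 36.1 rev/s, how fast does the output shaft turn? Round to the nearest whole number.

1280 rev/s

the input shaft → shaft B (gear mesh, 17/134): 36.1 ÷ 0.12687 = 284.55 rev/s
shaft B → shaft C (gear mesh, 18/108): 284.55 ÷ 0.16667 = 1707.3 rev/s
shaft C → the output shaft (gear mesh, 28/21): 1707.3 ÷ 1.3333 = 1280.5 rev/s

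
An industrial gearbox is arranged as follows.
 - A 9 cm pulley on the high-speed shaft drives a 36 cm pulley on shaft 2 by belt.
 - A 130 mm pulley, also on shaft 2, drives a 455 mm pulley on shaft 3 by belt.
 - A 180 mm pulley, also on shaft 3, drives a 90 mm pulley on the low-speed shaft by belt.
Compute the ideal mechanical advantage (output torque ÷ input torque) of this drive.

Each stage contributes driven/driver: belt 36/9 = 4, belt 455/130 = 3.5, belt 90/180 = 0.5.
Overall: 4 × 3.5 × 0.5 = 7.

7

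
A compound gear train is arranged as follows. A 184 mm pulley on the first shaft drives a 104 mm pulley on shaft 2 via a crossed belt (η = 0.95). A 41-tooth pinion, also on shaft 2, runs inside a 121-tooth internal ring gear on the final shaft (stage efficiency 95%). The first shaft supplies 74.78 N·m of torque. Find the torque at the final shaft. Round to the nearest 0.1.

112.6 N·m

Belt: ratio = 104/184 = 0.56522; torque at shaft 2 = 74.78 × 0.56522 × 0.95 = 40.154 N·m.
Internal gear: ratio = 121/41 = 2.9512; torque at the final shaft = 40.154 × 2.9512 × 0.95 = 112.58 N·m.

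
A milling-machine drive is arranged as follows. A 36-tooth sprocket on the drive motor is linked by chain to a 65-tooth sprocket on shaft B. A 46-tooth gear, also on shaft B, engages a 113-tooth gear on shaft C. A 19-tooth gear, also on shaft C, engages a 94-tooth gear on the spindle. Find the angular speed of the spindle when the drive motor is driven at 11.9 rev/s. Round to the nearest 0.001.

0.542 rev/s

the drive motor → shaft B (chain, 65/36): 11.9 ÷ 1.8056 = 6.5908 rev/s
shaft B → shaft C (gear mesh, 113/46): 6.5908 ÷ 2.4565 = 2.683 rev/s
shaft C → the spindle (gear mesh, 94/19): 2.683 ÷ 4.9474 = 0.5423 rev/s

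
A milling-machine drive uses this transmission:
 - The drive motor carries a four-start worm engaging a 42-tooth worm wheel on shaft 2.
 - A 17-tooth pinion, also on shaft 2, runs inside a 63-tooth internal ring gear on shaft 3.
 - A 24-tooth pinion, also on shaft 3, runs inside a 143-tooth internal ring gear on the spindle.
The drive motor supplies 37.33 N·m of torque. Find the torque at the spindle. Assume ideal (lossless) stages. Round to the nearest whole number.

Worm: ratio = 42/4 = 10.5; torque at shaft 2 = 37.33 × 10.5 = 391.96 N·m.
Internal gear: ratio = 63/17 = 3.7059; torque at shaft 3 = 391.96 × 3.7059 = 1452.6 N·m.
Internal gear: ratio = 143/24 = 5.9583; torque at the spindle = 1452.6 × 5.9583 = 8654.9 N·m.

8655 N·m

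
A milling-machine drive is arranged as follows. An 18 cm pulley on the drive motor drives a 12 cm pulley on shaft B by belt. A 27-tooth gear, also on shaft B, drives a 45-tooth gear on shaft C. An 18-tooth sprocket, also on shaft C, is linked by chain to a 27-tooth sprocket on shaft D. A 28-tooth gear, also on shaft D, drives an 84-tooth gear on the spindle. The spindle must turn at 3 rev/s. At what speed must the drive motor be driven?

15 rev/s

Overall ratio R = 0.66667 × 1.6667 × 1.5 × 3 = 5.
Required input speed = output speed × R = 3 × 5 = 15 rev/s.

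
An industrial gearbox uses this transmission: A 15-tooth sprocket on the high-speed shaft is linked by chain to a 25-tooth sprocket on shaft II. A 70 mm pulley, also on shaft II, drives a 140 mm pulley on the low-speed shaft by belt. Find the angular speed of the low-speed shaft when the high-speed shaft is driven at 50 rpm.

Chain: ratio = 25/15 = 1.6667, so shaft II turns at 50 / 1.6667 = 30 rpm.
Belt: ratio = 140/70 = 2, so the low-speed shaft turns at 30 / 2 = 15 rpm.

15 rpm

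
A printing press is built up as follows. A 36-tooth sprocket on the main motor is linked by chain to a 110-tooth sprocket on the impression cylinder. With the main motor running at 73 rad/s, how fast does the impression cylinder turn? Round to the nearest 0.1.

23.9 rad/s

Chain: ratio = 110/36 = 3.0556, so the impression cylinder turns at 73 / 3.0556 = 23.891 rad/s.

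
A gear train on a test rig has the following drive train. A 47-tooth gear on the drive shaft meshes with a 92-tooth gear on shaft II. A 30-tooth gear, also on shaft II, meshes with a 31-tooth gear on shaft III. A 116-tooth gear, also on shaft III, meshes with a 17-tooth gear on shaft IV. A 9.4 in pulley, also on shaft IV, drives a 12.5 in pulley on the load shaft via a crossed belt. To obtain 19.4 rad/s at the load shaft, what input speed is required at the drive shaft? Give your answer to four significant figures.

7.647 rad/s

Overall ratio R = 1.9574 × 1.0333 × 0.14655 × 1.3298 = 0.39419.
Required input speed = output speed × R = 19.4 × 0.39419 = 7.6472 rad/s.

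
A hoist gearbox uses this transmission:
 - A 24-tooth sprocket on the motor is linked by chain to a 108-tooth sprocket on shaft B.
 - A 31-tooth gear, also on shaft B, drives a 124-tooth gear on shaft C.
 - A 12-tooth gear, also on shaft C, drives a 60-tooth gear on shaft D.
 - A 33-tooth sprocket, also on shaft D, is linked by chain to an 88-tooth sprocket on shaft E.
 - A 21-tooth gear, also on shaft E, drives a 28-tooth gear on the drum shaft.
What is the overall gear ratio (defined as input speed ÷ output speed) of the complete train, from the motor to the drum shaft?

320

Each stage contributes driven/driver: chain 108/24 = 4.5, gear mesh 124/31 = 4, gear mesh 60/12 = 5, chain 88/33 = 2.6667, gear mesh 28/21 = 1.3333.
Overall: 4.5 × 4 × 5 × 2.6667 × 1.3333 = 320.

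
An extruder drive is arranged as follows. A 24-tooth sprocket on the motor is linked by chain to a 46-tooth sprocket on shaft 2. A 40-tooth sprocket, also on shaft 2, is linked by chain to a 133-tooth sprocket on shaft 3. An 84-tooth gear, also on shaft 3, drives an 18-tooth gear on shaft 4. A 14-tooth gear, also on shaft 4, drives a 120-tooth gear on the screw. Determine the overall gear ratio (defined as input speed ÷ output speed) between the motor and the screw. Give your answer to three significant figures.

Each stage contributes driven/driver: chain 46/24 = 1.9167, chain 133/40 = 3.325, gear mesh 18/84 = 0.21429, gear mesh 120/14 = 8.5714.
Overall: 1.9167 × 3.325 × 0.21429 × 8.5714 = 11.705.

11.7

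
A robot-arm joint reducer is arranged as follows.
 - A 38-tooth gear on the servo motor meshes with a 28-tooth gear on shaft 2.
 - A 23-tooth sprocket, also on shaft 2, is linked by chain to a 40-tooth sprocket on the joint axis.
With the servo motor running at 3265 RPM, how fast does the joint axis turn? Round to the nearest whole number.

Gear mesh: ratio = 28/38 = 0.73684, so shaft 2 turns at 3265 / 0.73684 = 4431.1 RPM.
Chain: ratio = 40/23 = 1.7391, so the joint axis turns at 4431.1 / 1.7391 = 2547.9 RPM.

2548 RPM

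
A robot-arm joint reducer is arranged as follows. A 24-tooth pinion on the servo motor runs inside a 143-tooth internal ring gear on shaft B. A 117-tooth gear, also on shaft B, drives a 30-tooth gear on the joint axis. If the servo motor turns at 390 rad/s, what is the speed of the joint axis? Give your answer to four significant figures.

255.3 rad/s

the servo motor → shaft B (internal gear, 143/24): 390 ÷ 5.9583 = 65.455 rad/s
shaft B → the joint axis (gear mesh, 30/117): 65.455 ÷ 0.25641 = 255.27 rad/s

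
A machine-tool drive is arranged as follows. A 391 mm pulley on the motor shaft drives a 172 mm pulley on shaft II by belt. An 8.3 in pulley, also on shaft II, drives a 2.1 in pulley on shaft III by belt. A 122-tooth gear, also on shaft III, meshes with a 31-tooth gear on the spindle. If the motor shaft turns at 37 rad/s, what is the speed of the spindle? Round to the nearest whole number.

1308 rad/s

the motor shaft → shaft II (belt, 172/391): 37 ÷ 0.4399 = 84.11 rad/s
shaft II → shaft III (belt, 2.1/8.3): 84.11 ÷ 0.25301 = 332.44 rad/s
shaft III → the spindle (gear mesh, 31/122): 332.44 ÷ 0.2541 = 1308.3 rad/s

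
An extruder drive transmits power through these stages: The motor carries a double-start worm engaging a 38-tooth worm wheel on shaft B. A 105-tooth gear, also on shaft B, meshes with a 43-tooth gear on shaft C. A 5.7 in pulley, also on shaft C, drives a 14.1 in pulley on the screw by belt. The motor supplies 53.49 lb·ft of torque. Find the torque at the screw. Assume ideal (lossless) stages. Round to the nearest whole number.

1030 lb·ft

After the worm (38/2): 53.49 × 19 = 1016.3 lb·ft
After the gear mesh (43/105): 1016.3 × 0.40952 = 416.2 lb·ft
After the belt (14.1/5.7): 416.2 × 2.4737 = 1029.6 lb·ft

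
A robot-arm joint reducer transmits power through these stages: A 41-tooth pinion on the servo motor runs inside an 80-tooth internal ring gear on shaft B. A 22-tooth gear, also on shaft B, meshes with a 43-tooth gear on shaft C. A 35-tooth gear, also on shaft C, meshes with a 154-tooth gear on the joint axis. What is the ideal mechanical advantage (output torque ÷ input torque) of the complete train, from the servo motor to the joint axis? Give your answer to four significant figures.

16.78

Each stage contributes driven/driver: internal gear 80/41 = 1.9512, gear mesh 43/22 = 1.9545, gear mesh 154/35 = 4.4.
Overall: 1.9512 × 1.9545 × 4.4 = 16.78.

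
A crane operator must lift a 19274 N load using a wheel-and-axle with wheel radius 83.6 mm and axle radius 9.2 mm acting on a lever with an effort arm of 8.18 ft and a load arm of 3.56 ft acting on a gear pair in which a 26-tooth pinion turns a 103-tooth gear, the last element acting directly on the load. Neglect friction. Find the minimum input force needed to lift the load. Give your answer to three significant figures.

Wheel-and-axle MA = R/r = 83.6/9.2 = 9.087.
Lever MA = effort arm / load arm = 8.18/3.56 = 2.2978.
Gear pair MA = 103/26 = 3.9615.
Combined ideal MA = 9.087 × 2.2978 × 3.9615 = 82.715.
Effort = load / MA = 19274 / 82.715 = 233.02 N.

233 N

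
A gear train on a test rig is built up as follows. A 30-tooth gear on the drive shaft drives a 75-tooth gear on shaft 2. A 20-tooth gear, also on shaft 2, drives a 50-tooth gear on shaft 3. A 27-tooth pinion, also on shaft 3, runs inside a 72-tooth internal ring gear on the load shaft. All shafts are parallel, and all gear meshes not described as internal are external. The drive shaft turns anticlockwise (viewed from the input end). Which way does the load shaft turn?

the drive shaft → shaft 2: external mesh, 1 reversal → CW.
shaft 2 → shaft 3: external mesh, 1 reversal → CCW.
shaft 3 → the load shaft: internal mesh, same direction → CCW.
2 reversals in total — an even number — so the load shaft turns the same way as the drive shaft.

anticlockwise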